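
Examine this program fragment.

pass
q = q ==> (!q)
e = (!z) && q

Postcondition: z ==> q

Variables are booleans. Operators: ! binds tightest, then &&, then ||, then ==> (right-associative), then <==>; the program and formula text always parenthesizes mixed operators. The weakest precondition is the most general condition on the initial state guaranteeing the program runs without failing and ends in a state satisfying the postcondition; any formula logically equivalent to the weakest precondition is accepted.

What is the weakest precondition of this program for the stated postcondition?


Working backward. After the program, z ==> q must hold.
Before e := (!z) && q: z ==> q
Before q := q ==> (!q): z ==> (q ==> (!q))
Before skip: z ==> (q ==> (!q))
Answer: WP = z ==> (q ==> (!q))


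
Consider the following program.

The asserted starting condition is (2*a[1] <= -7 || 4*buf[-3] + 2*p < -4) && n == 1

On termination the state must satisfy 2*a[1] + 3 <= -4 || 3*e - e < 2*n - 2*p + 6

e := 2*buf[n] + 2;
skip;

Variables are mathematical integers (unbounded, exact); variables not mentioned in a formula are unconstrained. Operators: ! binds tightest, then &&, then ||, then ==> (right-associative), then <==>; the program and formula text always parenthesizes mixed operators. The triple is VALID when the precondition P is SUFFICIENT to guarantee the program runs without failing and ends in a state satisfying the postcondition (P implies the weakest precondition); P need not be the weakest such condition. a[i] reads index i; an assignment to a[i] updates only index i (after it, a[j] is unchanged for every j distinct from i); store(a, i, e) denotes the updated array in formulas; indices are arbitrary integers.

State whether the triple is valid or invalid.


Working backward. After the program, the postcondition 2*a[1] + 3 <= -4 || 3*e - e < 2*n - 2*p + 6 must hold; in canonical form it is 2*a[1] <= -7 || 2*e + 2*p < 2*n + 6.
Before skip: 2*a[1] <= -7 || 2*e + 2*p < 2*n + 6
Before e := 2*buf[n] + 2: 2*a[1] <= -7 || 4*buf[n] + 2*p < 2*n + 2
The weakest precondition is 2*a[1] <= -7 || 4*buf[n] + 2*p < 2*n + 2.
Check whether (2*a[1] <= -7 || 4*buf[-3] + 2*p < -4) && n == 1 implies it.
Countermodel: at the initial state a = {[-3] = -3, [1] = -3, elsewhere -3}, buf = {[-3] = -7042, [1] = -7039, elsewhere -7039}, n = 1, p = 14080, the precondition holds but the weakest precondition fails.
Answer: invalid


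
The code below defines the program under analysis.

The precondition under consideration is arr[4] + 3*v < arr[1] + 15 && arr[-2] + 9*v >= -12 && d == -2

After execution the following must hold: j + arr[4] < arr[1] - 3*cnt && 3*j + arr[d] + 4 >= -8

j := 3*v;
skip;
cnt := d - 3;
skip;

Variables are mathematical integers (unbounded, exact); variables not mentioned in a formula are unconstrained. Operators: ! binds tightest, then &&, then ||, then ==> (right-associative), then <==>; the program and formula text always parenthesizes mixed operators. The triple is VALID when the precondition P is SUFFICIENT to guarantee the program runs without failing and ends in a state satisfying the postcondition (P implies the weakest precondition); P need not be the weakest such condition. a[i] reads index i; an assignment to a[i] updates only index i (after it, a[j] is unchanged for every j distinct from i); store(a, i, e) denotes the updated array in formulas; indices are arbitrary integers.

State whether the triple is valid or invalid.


Working backward. After the program, the postcondition j + arr[4] < arr[1] - 3*cnt && 3*j + arr[d] + 4 >= -8 must hold; in canonical form it is arr[4] + 3*cnt + j < arr[1] && arr[d] + 3*j >= -12.
Before skip: arr[4] + 3*cnt + j < arr[1] && arr[d] + 3*j >= -12
Before cnt := d - 3: arr[4] + 3*d + j < arr[1] + 9 && arr[d] + 3*j >= -12
Before skip: arr[4] + 3*d + j < arr[1] + 9 && arr[d] + 3*j >= -12
Before j := 3*v: arr[4] + 3*d + 3*v < arr[1] + 9 && arr[d] + 9*v >= -12
The weakest precondition is arr[4] + 3*d + 3*v < arr[1] + 9 && arr[d] + 9*v >= -12.
Check whether arr[4] + 3*v < arr[1] + 15 && arr[-2] + 9*v >= -12 && d == -2 implies it.
Every state satisfying the precondition satisfies the weakest precondition: the implication holds.
Answer: valid


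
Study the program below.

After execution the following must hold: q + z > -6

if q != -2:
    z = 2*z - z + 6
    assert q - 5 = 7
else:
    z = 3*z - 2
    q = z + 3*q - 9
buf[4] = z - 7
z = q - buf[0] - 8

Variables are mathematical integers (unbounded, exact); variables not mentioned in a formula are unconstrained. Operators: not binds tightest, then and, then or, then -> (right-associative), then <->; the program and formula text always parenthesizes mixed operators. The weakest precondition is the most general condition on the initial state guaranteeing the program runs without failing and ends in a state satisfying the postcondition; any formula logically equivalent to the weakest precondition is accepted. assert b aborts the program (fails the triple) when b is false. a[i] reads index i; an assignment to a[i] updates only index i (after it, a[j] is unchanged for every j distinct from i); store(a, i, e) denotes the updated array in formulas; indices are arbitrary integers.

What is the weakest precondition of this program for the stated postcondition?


Working backward. After the program, q + z > -6 must hold.
Before z := q - buf[0] - 8: 2*q > buf[0] + 2
Before buf[4] := z - 7: 2*q > buf[0] + 2
Then branch requires q = 12 and 2*q > buf[0] + 2; else branch requires 6*q + 6*z > buf[0] + 24.
Before the if: (q != -2 -> (q = 12 and 2*q > buf[0] + 2)) and ((not (q != -2)) -> 6*q + 6*z > buf[0] + 24)
Answer: WP = (q != -2 -> (q = 12 and 2*q > buf[0] + 2)) and ((not (q != -2)) -> 6*q + 6*z > buf[0] + 24)


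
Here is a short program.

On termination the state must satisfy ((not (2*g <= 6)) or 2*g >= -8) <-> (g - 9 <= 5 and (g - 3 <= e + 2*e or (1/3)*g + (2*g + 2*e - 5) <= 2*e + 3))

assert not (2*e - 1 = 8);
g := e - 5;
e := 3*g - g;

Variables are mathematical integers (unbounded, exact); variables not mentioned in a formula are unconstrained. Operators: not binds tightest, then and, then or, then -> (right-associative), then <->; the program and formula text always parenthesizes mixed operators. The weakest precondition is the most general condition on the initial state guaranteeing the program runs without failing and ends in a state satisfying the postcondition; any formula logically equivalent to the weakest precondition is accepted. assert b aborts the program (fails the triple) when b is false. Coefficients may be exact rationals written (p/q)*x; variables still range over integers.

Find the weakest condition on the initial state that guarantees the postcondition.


Working backward. After the program, the postcondition ((not (2*g <= 6)) or 2*g >= -8) <-> (g - 9 <= 5 and (g - 3 <= e + 2*e or (1/3)*g + (2*g + 2*e - 5) <= 2*e + 3)) must hold; in canonical form it is ((not (2*g <= 6)) or 2*g >= -8) <-> (g <= 14 and (g <= 3*e + 3 or (7/3)*g <= 8)).
Before e := 3*g - g: ((not (2*g <= 6)) or 2*g >= -8) <-> (g <= 14 and (5*g >= -3 or (7/3)*g <= 8))
Before g := e - 5: ((not (2*e <= 16)) or 2*e >= 2) <-> (e <= 19 and (5*e >= 22 or (7/3)*e <= 59/3))
Before assert not (2*e - 1 = 8): (not (2*e = 9)) and (((not (2*e <= 16)) or 2*e >= 2) <-> (e <= 19 and (5*e >= 22 or (7/3)*e <= 59/3)))
Answer: WP = (not (2*e = 9)) and (((not (2*e <= 16)) or 2*e >= 2) <-> (e <= 19 and (5*e >= 22 or (7/3)*e <= 59/3)))


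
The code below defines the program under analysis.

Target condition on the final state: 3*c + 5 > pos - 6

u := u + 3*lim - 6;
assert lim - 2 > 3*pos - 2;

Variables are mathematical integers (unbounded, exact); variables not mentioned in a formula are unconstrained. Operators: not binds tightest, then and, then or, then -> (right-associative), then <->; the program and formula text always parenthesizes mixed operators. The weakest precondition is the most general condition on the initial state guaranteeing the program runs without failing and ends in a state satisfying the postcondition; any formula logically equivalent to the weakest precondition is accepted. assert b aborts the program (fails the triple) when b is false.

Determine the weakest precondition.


Working backward. After the program, the postcondition 3*c + 5 > pos - 6 must hold; in canonical form it is 3*c > pos - 11.
Before assert lim - 2 > 3*pos - 2: lim > 3*pos and 3*c > pos - 11
Before u := u + 3*lim - 6: lim > 3*pos and 3*c > pos - 11
Answer: WP = lim > 3*pos and 3*c > pos - 11


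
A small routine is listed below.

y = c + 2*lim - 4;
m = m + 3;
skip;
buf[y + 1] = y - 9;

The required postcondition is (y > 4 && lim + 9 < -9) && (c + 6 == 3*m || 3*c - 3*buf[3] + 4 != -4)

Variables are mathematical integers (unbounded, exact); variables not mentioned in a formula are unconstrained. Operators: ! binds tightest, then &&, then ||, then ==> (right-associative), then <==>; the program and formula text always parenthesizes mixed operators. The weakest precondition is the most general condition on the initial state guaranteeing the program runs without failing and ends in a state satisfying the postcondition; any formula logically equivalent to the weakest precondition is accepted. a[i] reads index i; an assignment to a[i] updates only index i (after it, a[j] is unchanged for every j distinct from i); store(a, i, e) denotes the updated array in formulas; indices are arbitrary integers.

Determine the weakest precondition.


Working backward. After the program, the postcondition (y > 4 && lim + 9 < -9) && (c + 6 == 3*m || 3*c - 3*buf[3] + 4 != -4) must hold; in canonical form it is y > 4 && lim < -18 && (c == 3*m - 6 || 3*c != 3*buf[3] - 8).
Before buf[y + 1] := y - 9: y > 4 && lim < -18 && (c == 3*m - 6 || 3*c != 3*store(buf, y + 1, y - 9)[3] - 8)
Before skip: y > 4 && lim < -18 && (c == 3*m - 6 || 3*c != 3*store(buf, y + 1, y - 9)[3] - 8)
Before m := m + 3: y > 4 && lim < -18 && (c == 3*m + 3 || 3*c != 3*store(buf, y + 1, y - 9)[3] - 8)
Before y := c + 2*lim - 4: c + 2*lim > 8 && lim < -18 && (c == 3*m + 3 || 3*c != 3*store(buf, c + 2*lim - 3, c + 2*lim - 13)[3] - 8)
Answer: WP = c + 2*lim > 8 && lim < -18 && (c == 3*m + 3 || 3*c != 3*store(buf, c + 2*lim - 3, c + 2*lim - 13)[3] - 8)


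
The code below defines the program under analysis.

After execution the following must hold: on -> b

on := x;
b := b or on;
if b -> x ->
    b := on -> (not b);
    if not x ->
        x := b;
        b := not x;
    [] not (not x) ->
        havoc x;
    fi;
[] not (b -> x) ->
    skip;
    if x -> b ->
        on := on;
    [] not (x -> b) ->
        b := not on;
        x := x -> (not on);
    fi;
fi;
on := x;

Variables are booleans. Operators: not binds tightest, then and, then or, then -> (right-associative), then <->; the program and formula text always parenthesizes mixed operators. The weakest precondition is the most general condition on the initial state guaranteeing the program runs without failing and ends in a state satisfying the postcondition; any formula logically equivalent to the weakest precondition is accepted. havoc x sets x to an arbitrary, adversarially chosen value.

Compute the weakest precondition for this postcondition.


Working backward. After the program, on -> b must hold.
Before on := x: x -> b
Then branch requires ((not x) -> ((on -> (not b)) -> (not (on -> (not b))))) and (x -> (on -> (not b))); else branch requires (not (x -> b)) -> ((x -> (not on)) -> (not on)).
Before the if: ((b -> x) -> (((not x) -> ((on -> (not b)) -> (not (on -> (not b))))) and (x -> (on -> (not b))))) and ((not (b -> x)) -> ((not (x -> b)) -> ((x -> (not on)) -> (not on))))
Before b := b or on: (((b or on) -> x) -> (((not x) -> ((on -> (not (b or on))) -> (not (on -> (not (b or on)))))) and (x -> (on -> (not (b or on)))))) and ((not ((b or on) -> x)) -> ((not (x -> (b or on))) -> ((x -> (not on)) -> (not on))))
Before on := x: (((b or x) -> x) -> (((not x) -> ((x -> (not (b or x))) -> (not (x -> (not (b or x)))))) and (x -> (x -> (not (b or x)))))) and ((not ((b or x) -> x)) -> ((not (x -> (b or x))) -> ((x -> (not x)) -> (not x))))
Answer: WP = (((b or x) -> x) -> (((not x) -> ((x -> (not (b or x))) -> (not (x -> (not (b or x)))))) and (x -> (x -> (not (b or x)))))) and ((not ((b or x) -> x)) -> ((not (x -> (b or x))) -> ((x -> (not x)) -> (not x))))


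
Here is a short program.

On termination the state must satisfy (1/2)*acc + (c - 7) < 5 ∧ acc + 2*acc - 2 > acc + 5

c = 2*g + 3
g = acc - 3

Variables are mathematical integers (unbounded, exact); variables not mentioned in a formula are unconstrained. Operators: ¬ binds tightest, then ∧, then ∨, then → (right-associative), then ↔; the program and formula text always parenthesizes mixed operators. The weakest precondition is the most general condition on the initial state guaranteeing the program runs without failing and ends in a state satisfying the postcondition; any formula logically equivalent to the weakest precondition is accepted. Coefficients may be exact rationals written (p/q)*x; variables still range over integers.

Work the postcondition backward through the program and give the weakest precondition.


Working backward. After the program, the postcondition (1/2)*acc + (c - 7) < 5 ∧ acc + 2*acc - 2 > acc + 5 must hold; in canonical form it is (1/2)*acc + c < 12 ∧ 2*acc > 7.
Before g := acc - 3: (1/2)*acc + c < 12 ∧ 2*acc > 7
Before c := 2*g + 3: (1/2)*acc + 2*g < 9 ∧ 2*acc > 7
Answer: WP = (1/2)*acc + 2*g < 9 ∧ 2*acc > 7


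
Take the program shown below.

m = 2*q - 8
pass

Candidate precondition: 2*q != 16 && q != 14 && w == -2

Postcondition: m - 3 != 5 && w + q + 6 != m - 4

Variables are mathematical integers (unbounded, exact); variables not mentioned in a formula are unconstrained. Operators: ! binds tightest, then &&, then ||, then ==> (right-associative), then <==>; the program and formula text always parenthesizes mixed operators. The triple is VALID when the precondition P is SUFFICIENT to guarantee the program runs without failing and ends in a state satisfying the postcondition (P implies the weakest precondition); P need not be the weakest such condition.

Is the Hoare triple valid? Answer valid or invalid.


Working backward. After the program, the postcondition m - 3 != 5 && w + q + 6 != m - 4 must hold; in canonical form it is m != 8 && q + w != m - 10.
Before skip: m != 8 && q + w != m - 10
Before m := 2*q - 8: 2*q != 16 && w != q - 18
The weakest precondition is 2*q != 16 && w != q - 18.
Check whether 2*q != 16 && q != 14 && w == -2 implies it.
Countermodel: at the initial state q = 16, w = -2, the precondition holds but the weakest precondition fails.
Answer: invalid


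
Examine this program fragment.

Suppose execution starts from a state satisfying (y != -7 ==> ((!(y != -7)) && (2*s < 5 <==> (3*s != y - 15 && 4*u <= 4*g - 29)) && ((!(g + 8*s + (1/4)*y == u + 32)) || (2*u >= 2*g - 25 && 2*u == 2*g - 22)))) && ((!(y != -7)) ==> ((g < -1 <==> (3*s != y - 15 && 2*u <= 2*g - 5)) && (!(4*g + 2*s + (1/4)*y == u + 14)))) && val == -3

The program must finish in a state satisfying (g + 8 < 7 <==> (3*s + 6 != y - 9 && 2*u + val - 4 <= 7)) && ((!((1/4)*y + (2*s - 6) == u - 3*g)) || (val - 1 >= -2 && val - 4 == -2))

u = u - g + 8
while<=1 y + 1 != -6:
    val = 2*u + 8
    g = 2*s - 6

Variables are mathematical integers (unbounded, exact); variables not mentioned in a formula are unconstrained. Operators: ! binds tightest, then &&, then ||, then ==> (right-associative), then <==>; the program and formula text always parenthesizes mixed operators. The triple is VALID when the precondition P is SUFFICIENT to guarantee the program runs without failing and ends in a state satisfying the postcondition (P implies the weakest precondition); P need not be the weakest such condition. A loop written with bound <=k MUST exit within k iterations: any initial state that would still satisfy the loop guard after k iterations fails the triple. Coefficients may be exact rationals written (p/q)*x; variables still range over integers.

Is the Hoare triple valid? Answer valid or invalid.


Working backward. After the program, the postcondition (g + 8 < 7 <==> (3*s + 6 != y - 9 && 2*u + val - 4 <= 7)) && ((!((1/4)*y + (2*s - 6) == u - 3*g)) || (val - 1 >= -2 && val - 4 == -2)) must hold; in canonical form it is (g < -1 <==> (3*s != y - 15 && 2*u + val <= 11)) && ((!(3*g + 2*s + (1/4)*y == u + 6)) || (val >= -1 && val == 2)).
Before the loop (bound <=1), unroll the exhaustion recursion (WP_0 = exit-now case; WP_j = one more guarded iteration, up to j = 1):
  WP_0: (!(y != -7)) && (g < -1 <==> (3*s != y - 15 && 2*u + val <= 11)) && ((!(3*g + 2*s + (1/4)*y == u + 6)) || (val >= -1 && val == 2))
  WP_1: (y != -7 ==> ((!(y != -7)) && (2*s < 5 <==> (3*s != y - 15 && 4*u <= 3)) && ((!(8*s + (1/4)*y == u + 24)) || (2*u >= -9 && 2*u == -6)))) && ((!(y != -7)) ==> ((g < -1 <==> (3*s != y - 15 && 2*u + val <= 11)) && ((!(3*g + 2*s + (1/4)*y == u + 6)) || (val >= -1 && val == 2))))
So before the loop: (y != -7 ==> ((!(y != -7)) && (2*s < 5 <==> (3*s != y - 15 && 4*u <= 3)) && ((!(8*s + (1/4)*y == u + 24)) || (2*u >= -9 && 2*u == -6)))) && ((!(y != -7)) ==> ((g < -1 <==> (3*s != y - 15 && 2*u + val <= 11)) && ((!(3*g + 2*s + (1/4)*y == u + 6)) || (val >= -1 && val == 2))))
Before u := u - g + 8: (y != -7 ==> ((!(y != -7)) && (2*s < 5 <==> (3*s != y - 15 && 4*u <= 4*g - 29)) && ((!(g + 8*s + (1/4)*y == u + 32)) || (2*u >= 2*g - 25 && 2*u == 2*g - 22)))) && ((!(y != -7)) ==> ((g < -1 <==> (3*s != y - 15 && 2*u + val <= 2*g - 5)) && ((!(4*g + 2*s + (1/4)*y == u + 14)) || (val >= -1 && val == 2))))
The weakest precondition is (y != -7 ==> ((!(y != -7)) && (2*s < 5 <==> (3*s != y - 15 && 4*u <= 4*g - 29)) && ((!(g + 8*s + (1/4)*y == u + 32)) || (2*u >= 2*g - 25 && 2*u == 2*g - 22)))) && ((!(y != -7)) ==> ((g < -1 <==> (3*s != y - 15 && 2*u + val <= 2*g - 5)) && ((!(4*g + 2*s + (1/4)*y == u + 14)) || (val >= -1 && val == 2)))).
Check whether (y != -7 ==> ((!(y != -7)) && (2*s < 5 <==> (3*s != y - 15 && 4*u <= 4*g - 29)) && ((!(g + 8*s + (1/4)*y == u + 32)) || (2*u >= 2*g - 25 && 2*u == 2*g - 22)))) && ((!(y != -7)) ==> ((g < -1 <==> (3*s != y - 15 && 2*u <= 2*g - 5)) && (!(4*g + 2*s + (1/4)*y == u + 14)))) && val == -3 implies it.
Countermodel: at the initial state g = 0, s = 0, u = -1, val = -3, y = -7, the precondition holds but the weakest precondition fails.
Answer: invalid


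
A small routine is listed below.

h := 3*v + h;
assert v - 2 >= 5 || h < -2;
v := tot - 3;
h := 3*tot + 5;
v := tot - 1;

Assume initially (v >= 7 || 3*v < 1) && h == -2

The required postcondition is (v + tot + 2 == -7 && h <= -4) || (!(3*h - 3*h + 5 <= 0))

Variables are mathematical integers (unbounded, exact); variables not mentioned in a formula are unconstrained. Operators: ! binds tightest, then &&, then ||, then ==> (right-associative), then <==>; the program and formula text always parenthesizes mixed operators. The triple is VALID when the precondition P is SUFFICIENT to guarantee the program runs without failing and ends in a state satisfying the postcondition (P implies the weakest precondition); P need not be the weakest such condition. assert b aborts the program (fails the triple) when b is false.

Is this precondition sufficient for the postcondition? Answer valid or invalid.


Working backward. After the program, the postcondition (v + tot + 2 == -7 && h <= -4) || (!(3*h - 3*h + 5 <= 0)) must hold; in canonical form it is true.
Before v := tot - 1: true
Before h := 3*tot + 5: true
Before v := tot - 3: true
Before assert v - 2 >= 5 || h < -2: v >= 7 || h < -2
Before h := 3*v + h: v >= 7 || h + 3*v < -2
The weakest precondition is v >= 7 || h + 3*v < -2.
Check whether (v >= 7 || 3*v < 1) && h == -2 implies it.
Countermodel: at the initial state h = -2, v = 0, the precondition holds but the weakest precondition fails.
Answer: invalid


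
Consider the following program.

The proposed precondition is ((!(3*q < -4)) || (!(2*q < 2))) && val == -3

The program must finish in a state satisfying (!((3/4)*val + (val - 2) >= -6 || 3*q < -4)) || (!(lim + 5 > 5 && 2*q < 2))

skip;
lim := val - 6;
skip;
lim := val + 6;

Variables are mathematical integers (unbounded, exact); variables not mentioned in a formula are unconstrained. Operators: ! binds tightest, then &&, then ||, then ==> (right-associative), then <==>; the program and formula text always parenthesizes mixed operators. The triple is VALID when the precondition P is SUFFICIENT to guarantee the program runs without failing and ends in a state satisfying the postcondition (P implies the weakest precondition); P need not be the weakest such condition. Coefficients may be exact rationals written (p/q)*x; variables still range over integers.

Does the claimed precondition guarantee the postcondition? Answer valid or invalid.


Working backward. After the program, the postcondition (!((3/4)*val + (val - 2) >= -6 || 3*q < -4)) || (!(lim + 5 > 5 && 2*q < 2)) must hold; in canonical form it is (!((7/4)*val >= -4 || 3*q < -4)) || (!(lim > 0 && 2*q < 2)).
Before lim := val + 6: (!((7/4)*val >= -4 || 3*q < -4)) || (!(val > -6 && 2*q < 2))
Before skip: (!((7/4)*val >= -4 || 3*q < -4)) || (!(val > -6 && 2*q < 2))
Before lim := val - 6: (!((7/4)*val >= -4 || 3*q < -4)) || (!(val > -6 && 2*q < 2))
Before skip: (!((7/4)*val >= -4 || 3*q < -4)) || (!(val > -6 && 2*q < 2))
The weakest precondition is (!((7/4)*val >= -4 || 3*q < -4)) || (!(val > -6 && 2*q < 2)).
Check whether ((!(3*q < -4)) || (!(2*q < 2))) && val == -3 implies it.
Every state satisfying the precondition satisfies the weakest precondition: the implication holds.
Answer: valid


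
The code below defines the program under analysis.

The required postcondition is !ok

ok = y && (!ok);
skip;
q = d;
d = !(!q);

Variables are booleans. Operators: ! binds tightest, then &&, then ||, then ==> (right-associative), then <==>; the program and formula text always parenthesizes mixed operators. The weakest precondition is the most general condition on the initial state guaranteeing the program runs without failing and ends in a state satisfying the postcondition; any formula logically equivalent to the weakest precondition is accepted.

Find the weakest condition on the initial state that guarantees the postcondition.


Working backward. After the program, !ok must hold.
Before d := !(!q): !ok
Before q := d: !ok
Before skip: !ok
Before ok := y && (!ok): !(y && (!ok))
Answer: WP = !(y && (!ok))


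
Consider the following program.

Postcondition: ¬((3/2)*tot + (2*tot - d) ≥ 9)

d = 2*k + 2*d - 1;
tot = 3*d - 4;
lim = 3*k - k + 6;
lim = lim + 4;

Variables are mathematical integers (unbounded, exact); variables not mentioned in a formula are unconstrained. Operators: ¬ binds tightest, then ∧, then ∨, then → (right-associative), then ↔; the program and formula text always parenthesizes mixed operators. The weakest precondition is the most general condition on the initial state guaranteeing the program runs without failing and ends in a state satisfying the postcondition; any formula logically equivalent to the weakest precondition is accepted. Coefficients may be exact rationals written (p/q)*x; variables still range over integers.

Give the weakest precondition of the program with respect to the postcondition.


Working backward. After the program, the postcondition ¬((3/2)*tot + (2*tot - d) ≥ 9) must hold; in canonical form it is ¬((7/2)*tot ≥ d + 9).
Before lim := lim + 4: ¬((7/2)*tot ≥ d + 9)
Before lim := 3*k - k + 6: ¬((7/2)*tot ≥ d + 9)
Before tot := 3*d - 4: ¬((19/2)*d ≥ 23)
Before d := 2*k + 2*d - 1: ¬(19*d + 19*k ≥ 65/2)
Answer: WP = ¬(19*d + 19*k ≥ 65/2)


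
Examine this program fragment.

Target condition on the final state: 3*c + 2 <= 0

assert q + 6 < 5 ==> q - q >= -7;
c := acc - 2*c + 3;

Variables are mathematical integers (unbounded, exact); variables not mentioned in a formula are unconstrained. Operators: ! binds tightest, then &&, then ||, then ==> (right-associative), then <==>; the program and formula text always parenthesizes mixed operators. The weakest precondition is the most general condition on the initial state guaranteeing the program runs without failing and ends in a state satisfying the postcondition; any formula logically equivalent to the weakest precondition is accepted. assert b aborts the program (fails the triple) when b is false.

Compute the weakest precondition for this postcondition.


Working backward. After the program, the postcondition 3*c + 2 <= 0 must hold; in canonical form it is 3*c <= -2.
Before c := acc - 2*c + 3: 3*acc <= 6*c - 11
Before assert q + 6 < 5 ==> q - q >= -7: 3*acc <= 6*c - 11
Answer: WP = 3*acc <= 6*c - 11


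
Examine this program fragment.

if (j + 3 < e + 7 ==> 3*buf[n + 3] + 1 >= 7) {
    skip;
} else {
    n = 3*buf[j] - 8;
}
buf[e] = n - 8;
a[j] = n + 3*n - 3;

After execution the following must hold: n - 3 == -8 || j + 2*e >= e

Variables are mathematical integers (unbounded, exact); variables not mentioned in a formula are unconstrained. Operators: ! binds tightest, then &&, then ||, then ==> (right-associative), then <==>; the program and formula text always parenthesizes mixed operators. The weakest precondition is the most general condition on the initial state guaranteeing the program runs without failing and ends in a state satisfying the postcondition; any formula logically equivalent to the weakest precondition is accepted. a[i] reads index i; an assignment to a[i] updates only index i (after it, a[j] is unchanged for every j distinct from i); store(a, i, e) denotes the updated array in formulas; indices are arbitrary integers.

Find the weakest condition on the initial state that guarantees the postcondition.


Working backward. After the program, the postcondition n - 3 == -8 || j + 2*e >= e must hold; in canonical form it is n == -5 || e + j >= 0.
Before a[j] := n + 3*n - 3: n == -5 || e + j >= 0
Before buf[e] := n - 8: n == -5 || e + j >= 0
Then branch requires n == -5 || e + j >= 0; else branch requires 3*buf[j] == 3 || e + j >= 0.
Before the if: ((j < e + 4 ==> 3*buf[n + 3] >= 6) ==> (n == -5 || e + j >= 0)) && ((!(j < e + 4 ==> 3*buf[n + 3] >= 6)) ==> (3*buf[j] == 3 || e + j >= 0))
Answer: WP = ((j < e + 4 ==> 3*buf[n + 3] >= 6) ==> (n == -5 || e + j >= 0)) && ((!(j < e + 4 ==> 3*buf[n + 3] >= 6)) ==> (3*buf[j] == 3 || e + j >= 0))


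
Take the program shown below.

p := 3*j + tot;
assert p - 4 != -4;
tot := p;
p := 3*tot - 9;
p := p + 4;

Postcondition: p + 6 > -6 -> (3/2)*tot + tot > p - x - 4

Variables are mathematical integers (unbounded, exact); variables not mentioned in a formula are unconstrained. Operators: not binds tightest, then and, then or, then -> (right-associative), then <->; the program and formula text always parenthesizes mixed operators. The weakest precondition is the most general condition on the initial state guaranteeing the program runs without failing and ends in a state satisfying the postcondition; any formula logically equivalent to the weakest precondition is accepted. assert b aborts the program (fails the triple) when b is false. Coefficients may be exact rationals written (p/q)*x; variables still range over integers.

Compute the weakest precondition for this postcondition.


Working backward. After the program, the postcondition p + 6 > -6 -> (3/2)*tot + tot > p - x - 4 must hold; in canonical form it is p > -12 -> (5/2)*tot + x > p - 4.
Before p := p + 4: p > -16 -> (5/2)*tot + x > p
Before p := 3*tot - 9: 3*tot > -7 -> x > (1/2)*tot - 9
Before tot := p: 3*p > -7 -> x > (1/2)*p - 9
Before assert p - 4 != -4: p != 0 and (3*p > -7 -> x > (1/2)*p - 9)
Before p := 3*j + tot: 3*j + tot != 0 and (9*j + 3*tot > -7 -> x > (3/2)*j + (1/2)*tot - 9)
Answer: WP = 3*j + tot != 0 and (9*j + 3*tot > -7 -> x > (3/2)*j + (1/2)*tot - 9)


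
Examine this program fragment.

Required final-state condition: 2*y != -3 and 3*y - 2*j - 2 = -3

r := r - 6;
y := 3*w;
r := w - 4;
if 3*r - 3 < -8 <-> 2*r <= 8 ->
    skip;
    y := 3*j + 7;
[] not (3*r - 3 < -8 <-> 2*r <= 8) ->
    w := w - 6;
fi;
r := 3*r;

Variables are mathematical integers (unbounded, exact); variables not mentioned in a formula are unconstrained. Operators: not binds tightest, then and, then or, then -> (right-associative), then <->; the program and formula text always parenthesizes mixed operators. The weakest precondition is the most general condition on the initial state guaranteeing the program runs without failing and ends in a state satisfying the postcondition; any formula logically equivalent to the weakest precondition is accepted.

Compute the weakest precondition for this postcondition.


Working backward. After the program, the postcondition 2*y != -3 and 3*y - 2*j - 2 = -3 must hold; in canonical form it is 2*y != -3 and 3*y = 2*j - 1.
Before r := 3*r: 2*y != -3 and 3*y = 2*j - 1
Then branch requires 6*j != -17 and 7*j = -22; else branch requires 2*y != -3 and 3*y = 2*j - 1.
Before the if: ((3*r < -5 <-> 2*r <= 8) -> (6*j != -17 and 7*j = -22)) and ((not (3*r < -5 <-> 2*r <= 8)) -> (2*y != -3 and 3*y = 2*j - 1))
Before r := w - 4: ((3*w < 7 <-> 2*w <= 16) -> (6*j != -17 and 7*j = -22)) and ((not (3*w < 7 <-> 2*w <= 16)) -> (2*y != -3 and 3*y = 2*j - 1))
Before y := 3*w: ((3*w < 7 <-> 2*w <= 16) -> (6*j != -17 and 7*j = -22)) and ((not (3*w < 7 <-> 2*w <= 16)) -> (6*w != -3 and 9*w = 2*j - 1))
Before r := r - 6: ((3*w < 7 <-> 2*w <= 16) -> (6*j != -17 and 7*j = -22)) and ((not (3*w < 7 <-> 2*w <= 16)) -> (6*w != -3 and 9*w = 2*j - 1))
Answer: WP = ((3*w < 7 <-> 2*w <= 16) -> (6*j != -17 and 7*j = -22)) and ((not (3*w < 7 <-> 2*w <= 16)) -> (6*w != -3 and 9*w = 2*j - 1))


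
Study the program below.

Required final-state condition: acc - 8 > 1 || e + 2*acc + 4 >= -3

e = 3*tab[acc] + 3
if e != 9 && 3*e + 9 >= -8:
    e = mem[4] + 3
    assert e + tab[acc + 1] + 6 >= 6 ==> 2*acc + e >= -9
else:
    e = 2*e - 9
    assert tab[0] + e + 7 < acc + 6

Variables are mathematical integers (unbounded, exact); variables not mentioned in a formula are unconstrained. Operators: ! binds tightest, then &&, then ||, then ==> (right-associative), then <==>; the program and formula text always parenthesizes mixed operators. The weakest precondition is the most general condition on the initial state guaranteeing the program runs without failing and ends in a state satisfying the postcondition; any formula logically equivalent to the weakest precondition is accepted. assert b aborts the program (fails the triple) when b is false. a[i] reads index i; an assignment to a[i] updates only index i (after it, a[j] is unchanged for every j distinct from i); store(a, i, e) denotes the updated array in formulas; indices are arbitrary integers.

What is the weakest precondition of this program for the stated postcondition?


Working backward. After the program, the postcondition acc - 8 > 1 || e + 2*acc + 4 >= -3 must hold; in canonical form it is acc > 9 || 2*acc + e >= -7.
Then branch requires (mem[4] + tab[acc + 1] >= -3 ==> mem[4] + 2*acc >= -12) && (acc > 9 || mem[4] + 2*acc >= -10); else branch requires tab[0] + 2*e < acc + 8 && (acc > 9 || 2*acc + 2*e >= 2).
Before the if: ((e != 9 && 3*e >= -17) ==> ((mem[4] + tab[acc + 1] >= -3 ==> mem[4] + 2*acc >= -12) && (acc > 9 || mem[4] + 2*acc >= -10))) && ((!(e != 9 && 3*e >= -17)) ==> (tab[0] + 2*e < acc + 8 && (acc > 9 || 2*acc + 2*e >= 2)))
Before e := 3*tab[acc] + 3: ((3*tab[acc] != 6 && 9*tab[acc] >= -26) ==> ((mem[4] + tab[acc + 1] >= -3 ==> mem[4] + 2*acc >= -12) && (acc > 9 || mem[4] + 2*acc >= -10))) && ((!(3*tab[acc] != 6 && 9*tab[acc] >= -26)) ==> (tab[0] + 6*tab[acc] < acc + 2 && (acc > 9 || 6*tab[acc] + 2*acc >= -4)))
Answer: WP = ((3*tab[acc] != 6 && 9*tab[acc] >= -26) ==> ((mem[4] + tab[acc + 1] >= -3 ==> mem[4] + 2*acc >= -12) && (acc > 9 || mem[4] + 2*acc >= -10))) && ((!(3*tab[acc] != 6 && 9*tab[acc] >= -26)) ==> (tab[0] + 6*tab[acc] < acc + 2 && (acc > 9 || 6*tab[acc] + 2*acc >= -4)))


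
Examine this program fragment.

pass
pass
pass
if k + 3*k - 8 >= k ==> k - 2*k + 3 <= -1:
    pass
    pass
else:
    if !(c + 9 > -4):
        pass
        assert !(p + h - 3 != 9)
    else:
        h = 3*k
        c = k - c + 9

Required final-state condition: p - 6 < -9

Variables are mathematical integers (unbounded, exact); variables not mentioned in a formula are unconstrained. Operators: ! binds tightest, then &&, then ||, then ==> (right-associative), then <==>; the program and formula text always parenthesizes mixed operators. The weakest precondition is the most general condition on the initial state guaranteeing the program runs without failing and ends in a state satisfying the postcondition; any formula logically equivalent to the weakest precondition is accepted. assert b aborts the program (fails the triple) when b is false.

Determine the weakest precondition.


Working backward. After the program, the postcondition p - 6 < -9 must hold; in canonical form it is p < -3.
Then branch requires p < -3; else branch requires ((!(c > -13)) ==> ((!(h + p != 12)) && p < -3)) && (c > -13 ==> p < -3).
Before the if: ((3*k >= 8 ==> k >= 4) ==> p < -3) && ((!(3*k >= 8 ==> k >= 4)) ==> (((!(c > -13)) ==> ((!(h + p != 12)) && p < -3)) && (c > -13 ==> p < -3)))
Before skip: ((3*k >= 8 ==> k >= 4) ==> p < -3) && ((!(3*k >= 8 ==> k >= 4)) ==> (((!(c > -13)) ==> ((!(h + p != 12)) && p < -3)) && (c > -13 ==> p < -3)))
Before skip: ((3*k >= 8 ==> k >= 4) ==> p < -3) && ((!(3*k >= 8 ==> k >= 4)) ==> (((!(c > -13)) ==> ((!(h + p != 12)) && p < -3)) && (c > -13 ==> p < -3)))
Before skip: ((3*k >= 8 ==> k >= 4) ==> p < -3) && ((!(3*k >= 8 ==> k >= 4)) ==> (((!(c > -13)) ==> ((!(h + p != 12)) && p < -3)) && (c > -13 ==> p < -3)))
Answer: WP = ((3*k >= 8 ==> k >= 4) ==> p < -3) && ((!(3*k >= 8 ==> k >= 4)) ==> (((!(c > -13)) ==> ((!(h + p != 12)) && p < -3)) && (c > -13 ==> p < -3)))


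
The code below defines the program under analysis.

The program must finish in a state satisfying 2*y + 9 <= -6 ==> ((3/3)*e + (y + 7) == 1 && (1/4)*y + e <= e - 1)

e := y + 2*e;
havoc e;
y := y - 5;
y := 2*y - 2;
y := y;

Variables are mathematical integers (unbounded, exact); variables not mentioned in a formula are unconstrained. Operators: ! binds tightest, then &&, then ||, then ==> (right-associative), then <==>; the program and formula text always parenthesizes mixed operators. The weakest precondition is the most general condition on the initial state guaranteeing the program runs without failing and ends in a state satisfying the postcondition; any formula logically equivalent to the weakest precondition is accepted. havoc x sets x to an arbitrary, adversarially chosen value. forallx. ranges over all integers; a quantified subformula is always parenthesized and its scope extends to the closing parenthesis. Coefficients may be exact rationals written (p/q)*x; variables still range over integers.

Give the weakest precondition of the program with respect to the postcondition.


Working backward. After the program, the postcondition 2*y + 9 <= -6 ==> ((3/3)*e + (y + 7) == 1 && (1/4)*y + e <= e - 1) must hold; in canonical form it is 2*y <= -15 ==> (e + y == -6 && (1/4)*y <= -1).
Before y := y: 2*y <= -15 ==> (e + y == -6 && (1/4)*y <= -1)
Before y := 2*y - 2: 4*y <= -11 ==> (e + 2*y == -4 && (1/2)*y <= -1/2)
Before y := y - 5: 4*y <= 9 ==> (e + 2*y == 6 && (1/2)*y <= 2)
Before havoc e: forall e_1. (4*y <= 9 ==> (e_1 + 2*y == 6 && (1/2)*y <= 2))
Before e := y + 2*e: forall e_1. (4*y <= 9 ==> (e_1 + 2*y == 6 && (1/2)*y <= 2))
Answer: WP = forall e_1. (4*y <= 9 ==> (e_1 + 2*y == 6 && (1/2)*y <= 2))


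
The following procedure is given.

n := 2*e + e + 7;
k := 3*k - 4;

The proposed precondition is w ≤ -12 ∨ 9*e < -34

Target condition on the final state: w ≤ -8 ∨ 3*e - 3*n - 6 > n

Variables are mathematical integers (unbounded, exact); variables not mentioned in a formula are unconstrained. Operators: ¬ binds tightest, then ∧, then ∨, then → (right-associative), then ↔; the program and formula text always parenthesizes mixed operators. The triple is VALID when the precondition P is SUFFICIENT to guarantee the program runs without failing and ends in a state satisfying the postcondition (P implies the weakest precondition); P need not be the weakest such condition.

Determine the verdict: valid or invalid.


Working backward. After the program, the postcondition w ≤ -8 ∨ 3*e - 3*n - 6 > n must hold; in canonical form it is w ≤ -8 ∨ 3*e > 4*n + 6.
Before k := 3*k - 4: w ≤ -8 ∨ 3*e > 4*n + 6
Before n := 2*e + e + 7: w ≤ -8 ∨ 9*e < -34
The weakest precondition is w ≤ -8 ∨ 9*e < -34.
Check whether w ≤ -12 ∨ 9*e < -34 implies it.
Every state satisfying the precondition satisfies the weakest precondition: the implication holds.
Answer: valid


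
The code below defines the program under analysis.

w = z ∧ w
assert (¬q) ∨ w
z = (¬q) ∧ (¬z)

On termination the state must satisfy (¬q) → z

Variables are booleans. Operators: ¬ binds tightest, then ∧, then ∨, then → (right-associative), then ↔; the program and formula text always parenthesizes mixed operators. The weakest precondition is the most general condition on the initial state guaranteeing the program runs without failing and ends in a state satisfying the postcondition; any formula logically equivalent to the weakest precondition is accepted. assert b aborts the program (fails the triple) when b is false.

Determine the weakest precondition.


Working backward. After the program, (¬q) → z must hold.
Before z := (¬q) ∧ (¬z): (¬q) → ((¬q) ∧ (¬z))
Before assert (¬q) ∨ w: ((¬q) ∨ w) ∧ ((¬q) → ((¬q) ∧ (¬z)))
Before w := z ∧ w: ((¬q) ∨ (z ∧ w)) ∧ ((¬q) → ((¬q) ∧ (¬z)))
Answer: WP = ((¬q) ∨ (z ∧ w)) ∧ ((¬q) → ((¬q) ∧ (¬z)))


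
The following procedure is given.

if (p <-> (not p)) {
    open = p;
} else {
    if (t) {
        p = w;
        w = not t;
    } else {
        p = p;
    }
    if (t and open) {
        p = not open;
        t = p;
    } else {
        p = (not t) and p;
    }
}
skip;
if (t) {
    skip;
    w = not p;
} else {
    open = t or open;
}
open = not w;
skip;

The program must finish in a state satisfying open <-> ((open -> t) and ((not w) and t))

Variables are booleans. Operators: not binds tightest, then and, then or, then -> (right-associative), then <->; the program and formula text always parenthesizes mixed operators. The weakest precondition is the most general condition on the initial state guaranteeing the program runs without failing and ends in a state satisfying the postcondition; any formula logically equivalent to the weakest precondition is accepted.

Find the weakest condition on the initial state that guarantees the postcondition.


Working backward. After the program, the postcondition open <-> ((open -> t) and ((not w) and t)) must hold; in canonical form it is open <-> ((open -> t) and (not w) and t).
Before skip: open <-> ((open -> t) and (not w) and t)
Before open := not w: (not w) <-> (((not w) -> t) and (not w) and t)
Then branch requires p <-> ((p -> t) and p and t); else branch requires (not w) <-> (((not w) -> t) and (not w) and t).
Before the if: (t -> (p <-> ((p -> t) and p and t))) and ((not t) -> ((not w) <-> (((not w) -> t) and (not w) and t)))
Before skip: (t -> (p <-> ((p -> t) and p and t))) and ((not t) -> ((not w) <-> (((not w) -> t) and (not w) and t)))
Then branch requires (t -> (p <-> ((p -> t) and p and t))) and ((not t) -> ((not w) <-> (((not w) -> t) and (not w) and t))); else branch requires (t -> (((t and open) -> (open -> (t <-> ((t -> (not open)) and t and (not open))))) and ((not (t and open)) -> (t -> (not ((not t) and w)))))) and ((not t) -> (((t and open) -> (open -> ((not w) <-> (((not w) -> (not open)) and (not w) and (not open))))) and ((not (t and open)) -> ((t -> (not ((not t) and p))) and ((not t) -> ((not w) <-> (((not w) -> t) and (not w) and t))))))).
Before the if: ((p <-> (not p)) -> ((t -> (p <-> ((p -> t) and p and t))) and ((not t) -> ((not w) <-> (((not w) -> t) and (not w) and t))))) and ((not (p <-> (not p))) -> ((t -> (((t and open) -> (open -> (t <-> ((t -> (not open)) and t and (not open))))) and ((not (t and open)) -> (t -> (not ((not t) and w)))))) and ((not t) -> (((t and open) -> (open -> ((not w) <-> (((not w) -> (not open)) and (not w) and (not open))))) and ((not (t and open)) -> ((t -> (not ((not t) and p))) and ((not t) -> ((not w) <-> (((not w) -> t) and (not w) and t)))))))))
Answer: WP = ((p <-> (not p)) -> ((t -> (p <-> ((p -> t) and p and t))) and ((not t) -> ((not w) <-> (((not w) -> t) and (not w) and t))))) and ((not (p <-> (not p))) -> ((t -> (((t and open) -> (open -> (t <-> ((t -> (not open)) and t and (not open))))) and ((not (t and open)) -> (t -> (not ((not t) and w)))))) and ((not t) -> (((t and open) -> (open -> ((not w) <-> (((not w) -> (not open)) and (not w) and (not open))))) and ((not (t and open)) -> ((t -> (not ((not t) and p))) and ((not t) -> ((not w) <-> (((not w) -> t) and (not w) and t)))))))))
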